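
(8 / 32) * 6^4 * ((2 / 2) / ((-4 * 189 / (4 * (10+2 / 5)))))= -624 / 35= -17.83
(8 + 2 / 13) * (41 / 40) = 2173 / 260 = 8.36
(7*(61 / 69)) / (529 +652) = 427 / 81489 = 0.01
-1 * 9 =-9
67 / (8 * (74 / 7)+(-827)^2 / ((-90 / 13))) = -42210 / 62184259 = -0.00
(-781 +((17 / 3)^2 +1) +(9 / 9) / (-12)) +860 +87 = 7165 / 36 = 199.03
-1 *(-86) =86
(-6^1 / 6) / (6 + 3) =-1 / 9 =-0.11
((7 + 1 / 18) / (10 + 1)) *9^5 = 833247 / 22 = 37874.86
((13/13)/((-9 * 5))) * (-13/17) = 13/765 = 0.02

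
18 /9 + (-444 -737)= -1179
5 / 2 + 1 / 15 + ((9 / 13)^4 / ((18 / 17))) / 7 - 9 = -19200008 / 2998905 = -6.40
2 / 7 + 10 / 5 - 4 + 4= 16 / 7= 2.29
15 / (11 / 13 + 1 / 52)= 52 / 3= 17.33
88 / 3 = 29.33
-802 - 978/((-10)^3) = -400511/500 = -801.02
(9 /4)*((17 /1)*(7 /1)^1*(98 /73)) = 52479 /146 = 359.45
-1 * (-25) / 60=5 / 12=0.42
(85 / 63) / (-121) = -0.01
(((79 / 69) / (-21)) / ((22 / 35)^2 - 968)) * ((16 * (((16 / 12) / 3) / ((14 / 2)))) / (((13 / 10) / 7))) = 28000 / 90845469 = 0.00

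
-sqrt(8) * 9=-18 * sqrt(2)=-25.46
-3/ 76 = -0.04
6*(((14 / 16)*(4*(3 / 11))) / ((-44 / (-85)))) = 5355 / 484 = 11.06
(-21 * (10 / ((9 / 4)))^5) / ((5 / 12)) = -573440000 / 6561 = -87401.31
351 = 351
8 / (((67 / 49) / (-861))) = -5037.49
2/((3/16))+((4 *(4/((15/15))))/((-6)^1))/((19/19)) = 8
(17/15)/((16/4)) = 17/60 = 0.28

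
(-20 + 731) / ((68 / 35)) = 24885 / 68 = 365.96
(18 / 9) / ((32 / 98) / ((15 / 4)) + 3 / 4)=2.39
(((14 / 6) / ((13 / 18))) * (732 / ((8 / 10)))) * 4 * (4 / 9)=68320 / 13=5255.38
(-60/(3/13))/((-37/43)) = 11180/37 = 302.16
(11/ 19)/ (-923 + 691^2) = 11/ 9054602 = 0.00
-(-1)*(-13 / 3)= -13 / 3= -4.33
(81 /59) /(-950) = -81 /56050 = -0.00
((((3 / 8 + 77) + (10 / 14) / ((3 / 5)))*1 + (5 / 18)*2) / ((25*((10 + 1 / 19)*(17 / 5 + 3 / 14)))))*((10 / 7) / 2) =757663 / 12177396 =0.06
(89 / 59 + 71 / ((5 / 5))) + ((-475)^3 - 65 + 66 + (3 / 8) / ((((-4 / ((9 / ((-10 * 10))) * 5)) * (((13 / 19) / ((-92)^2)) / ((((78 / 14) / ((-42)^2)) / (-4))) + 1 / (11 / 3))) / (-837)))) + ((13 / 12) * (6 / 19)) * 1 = -482712191422056493 / 4504088320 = -107172008.43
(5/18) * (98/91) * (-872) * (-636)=6470240/39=165903.59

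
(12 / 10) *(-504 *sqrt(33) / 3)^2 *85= 95001984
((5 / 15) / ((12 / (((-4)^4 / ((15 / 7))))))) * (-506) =-226688 / 135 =-1679.17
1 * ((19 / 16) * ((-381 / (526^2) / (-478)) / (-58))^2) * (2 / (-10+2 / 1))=-2758059 / 3765604731127315185664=-0.00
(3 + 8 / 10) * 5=19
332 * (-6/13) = -1992/13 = -153.23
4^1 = 4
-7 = -7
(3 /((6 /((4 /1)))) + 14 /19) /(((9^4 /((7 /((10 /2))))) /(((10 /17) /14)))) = 52 /2119203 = 0.00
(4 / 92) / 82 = 1 / 1886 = 0.00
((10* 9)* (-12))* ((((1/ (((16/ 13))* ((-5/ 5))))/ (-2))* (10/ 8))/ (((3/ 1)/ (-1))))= 2925/ 16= 182.81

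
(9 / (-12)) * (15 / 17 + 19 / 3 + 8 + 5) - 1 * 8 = -1575 / 68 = -23.16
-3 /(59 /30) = -90 /59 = -1.53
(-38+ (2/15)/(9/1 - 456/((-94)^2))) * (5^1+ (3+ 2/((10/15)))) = -11262772/26955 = -417.84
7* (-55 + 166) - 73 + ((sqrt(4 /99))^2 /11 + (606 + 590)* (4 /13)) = 1167412 /1089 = 1072.00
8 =8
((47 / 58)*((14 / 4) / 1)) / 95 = 329 / 11020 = 0.03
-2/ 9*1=-2/ 9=-0.22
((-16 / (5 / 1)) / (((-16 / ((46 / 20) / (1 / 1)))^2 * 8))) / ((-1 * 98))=529 / 6272000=0.00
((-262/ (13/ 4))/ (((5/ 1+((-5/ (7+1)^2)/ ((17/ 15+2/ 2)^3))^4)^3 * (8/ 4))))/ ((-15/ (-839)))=-3181648183996046430702315847829969816061262686153972188253185900181431041398931456/ 176402011391195187357360262202480055657667877029633483868899297433605909168261875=-18.04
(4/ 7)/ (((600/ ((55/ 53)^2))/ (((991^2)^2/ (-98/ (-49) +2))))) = 116702453957881/ 471912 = 247297068.01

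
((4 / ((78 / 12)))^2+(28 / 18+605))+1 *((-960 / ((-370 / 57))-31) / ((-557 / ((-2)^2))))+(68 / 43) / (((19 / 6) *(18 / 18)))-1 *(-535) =1141.59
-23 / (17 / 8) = -184 / 17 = -10.82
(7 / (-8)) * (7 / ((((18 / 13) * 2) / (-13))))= 8281 / 288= 28.75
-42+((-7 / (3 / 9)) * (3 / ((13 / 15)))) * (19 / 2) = -19047 / 26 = -732.58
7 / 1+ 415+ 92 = 514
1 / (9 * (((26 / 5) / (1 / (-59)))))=-5 / 13806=-0.00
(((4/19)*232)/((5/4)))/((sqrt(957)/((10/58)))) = 128*sqrt(957)/18183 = 0.22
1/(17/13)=13/17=0.76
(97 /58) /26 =97 /1508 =0.06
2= 2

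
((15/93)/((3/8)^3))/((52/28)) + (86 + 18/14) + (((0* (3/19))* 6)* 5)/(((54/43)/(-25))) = 6773731/76167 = 88.93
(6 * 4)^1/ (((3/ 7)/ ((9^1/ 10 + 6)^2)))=66654/ 25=2666.16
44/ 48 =11/ 12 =0.92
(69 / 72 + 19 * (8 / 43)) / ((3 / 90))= 23185 / 172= 134.80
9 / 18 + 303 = 303.50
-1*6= -6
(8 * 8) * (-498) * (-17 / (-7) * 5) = -2709120 / 7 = -387017.14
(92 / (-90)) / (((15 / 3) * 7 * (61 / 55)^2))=-5566 / 234423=-0.02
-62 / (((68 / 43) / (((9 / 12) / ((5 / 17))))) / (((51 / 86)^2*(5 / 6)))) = -80631 / 2752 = -29.30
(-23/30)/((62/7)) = -161/1860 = -0.09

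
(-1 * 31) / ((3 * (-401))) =31 / 1203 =0.03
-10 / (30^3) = -1 / 2700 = -0.00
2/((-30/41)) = -41/15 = -2.73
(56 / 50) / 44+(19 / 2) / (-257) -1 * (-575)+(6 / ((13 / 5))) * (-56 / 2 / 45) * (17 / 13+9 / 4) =40840137361 / 71664450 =569.88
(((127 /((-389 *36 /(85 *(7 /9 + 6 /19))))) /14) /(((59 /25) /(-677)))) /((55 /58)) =18014749975 /989004492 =18.22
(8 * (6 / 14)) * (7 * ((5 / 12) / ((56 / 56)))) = 10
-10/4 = -5/2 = -2.50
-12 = -12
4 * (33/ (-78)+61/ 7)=3018/ 91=33.16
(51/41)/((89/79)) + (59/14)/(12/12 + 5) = 1.81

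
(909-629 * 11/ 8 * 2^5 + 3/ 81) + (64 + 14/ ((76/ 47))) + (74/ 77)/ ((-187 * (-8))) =-788729885905/ 29546748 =-26694.30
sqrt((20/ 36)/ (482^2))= sqrt(5)/ 1446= 0.00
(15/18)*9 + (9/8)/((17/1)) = 1029/136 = 7.57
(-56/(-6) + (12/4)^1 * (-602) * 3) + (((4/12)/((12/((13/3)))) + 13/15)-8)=-2924467/540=-5415.68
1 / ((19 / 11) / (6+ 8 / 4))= 88 / 19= 4.63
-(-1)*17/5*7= 119/5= 23.80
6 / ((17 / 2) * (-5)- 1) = -4 / 29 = -0.14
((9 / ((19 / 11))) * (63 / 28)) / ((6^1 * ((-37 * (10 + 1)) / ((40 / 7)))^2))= 5400 / 14019929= 0.00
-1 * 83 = -83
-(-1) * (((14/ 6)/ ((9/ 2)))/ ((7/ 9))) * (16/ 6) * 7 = 112/ 9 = 12.44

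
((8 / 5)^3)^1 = 512 / 125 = 4.10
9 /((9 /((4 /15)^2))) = 0.07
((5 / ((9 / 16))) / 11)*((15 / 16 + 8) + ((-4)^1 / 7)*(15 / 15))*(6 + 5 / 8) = 44.79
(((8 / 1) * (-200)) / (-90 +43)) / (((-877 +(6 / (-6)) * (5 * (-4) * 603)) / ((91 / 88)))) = 18200 / 5781611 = 0.00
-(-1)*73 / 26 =73 / 26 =2.81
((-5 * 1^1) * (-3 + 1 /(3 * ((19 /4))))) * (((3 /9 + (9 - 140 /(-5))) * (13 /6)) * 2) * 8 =9726080 /513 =18959.22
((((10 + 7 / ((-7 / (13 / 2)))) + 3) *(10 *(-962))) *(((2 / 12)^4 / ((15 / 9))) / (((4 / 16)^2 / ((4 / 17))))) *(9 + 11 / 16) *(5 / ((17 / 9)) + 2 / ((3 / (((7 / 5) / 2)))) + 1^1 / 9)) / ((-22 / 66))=478210681 / 46818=10214.25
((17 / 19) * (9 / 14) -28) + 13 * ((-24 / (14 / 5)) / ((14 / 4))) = -59.26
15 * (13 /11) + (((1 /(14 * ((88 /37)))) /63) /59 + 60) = 355939957 /4579344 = 77.73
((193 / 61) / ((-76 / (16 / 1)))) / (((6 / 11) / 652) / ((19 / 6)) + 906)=-1384196 / 1882747371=-0.00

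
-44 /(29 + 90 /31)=-1364 /989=-1.38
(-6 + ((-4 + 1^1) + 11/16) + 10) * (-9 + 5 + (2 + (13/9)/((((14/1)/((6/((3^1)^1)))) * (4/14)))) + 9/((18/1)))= -21/16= -1.31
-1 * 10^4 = -10000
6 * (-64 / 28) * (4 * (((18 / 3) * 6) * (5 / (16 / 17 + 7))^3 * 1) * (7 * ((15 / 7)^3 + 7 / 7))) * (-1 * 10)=93524654080 / 250047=374028.30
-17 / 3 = -5.67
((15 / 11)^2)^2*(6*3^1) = 911250 / 14641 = 62.24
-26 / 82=-13 / 41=-0.32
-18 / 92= -0.20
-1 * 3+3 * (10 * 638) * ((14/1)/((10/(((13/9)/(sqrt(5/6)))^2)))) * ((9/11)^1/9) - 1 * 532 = 250381/45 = 5564.02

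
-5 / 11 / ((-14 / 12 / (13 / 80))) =39 / 616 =0.06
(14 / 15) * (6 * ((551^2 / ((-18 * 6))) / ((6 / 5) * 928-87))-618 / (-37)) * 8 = 2.04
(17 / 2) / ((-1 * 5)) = -17 / 10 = -1.70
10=10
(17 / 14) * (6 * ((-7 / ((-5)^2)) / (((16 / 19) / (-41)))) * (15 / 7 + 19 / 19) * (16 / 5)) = 874038 / 875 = 998.90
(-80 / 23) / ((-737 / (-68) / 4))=-21760 / 16951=-1.28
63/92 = 0.68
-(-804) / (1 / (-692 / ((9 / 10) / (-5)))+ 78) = 9272800 / 899603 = 10.31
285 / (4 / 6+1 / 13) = 11115 / 29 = 383.28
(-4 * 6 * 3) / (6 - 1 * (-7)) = -72 / 13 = -5.54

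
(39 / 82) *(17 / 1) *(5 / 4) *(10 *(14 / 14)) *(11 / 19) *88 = 4011150 / 779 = 5149.10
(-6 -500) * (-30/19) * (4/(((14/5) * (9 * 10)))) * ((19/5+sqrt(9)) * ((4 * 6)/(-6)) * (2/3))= -275264/1197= -229.96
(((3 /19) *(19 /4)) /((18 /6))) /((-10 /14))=-7 /20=-0.35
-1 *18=-18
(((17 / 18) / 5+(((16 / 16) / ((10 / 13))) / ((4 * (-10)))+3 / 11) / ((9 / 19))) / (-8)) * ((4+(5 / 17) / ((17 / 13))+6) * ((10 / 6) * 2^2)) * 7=-38009377 / 915552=-41.52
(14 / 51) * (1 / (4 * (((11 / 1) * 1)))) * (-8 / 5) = -0.01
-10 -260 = -270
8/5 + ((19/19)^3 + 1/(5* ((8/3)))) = 107/40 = 2.68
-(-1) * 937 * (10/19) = 9370/19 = 493.16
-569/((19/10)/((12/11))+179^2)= -68280/3845129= -0.02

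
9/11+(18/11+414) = 4581/11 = 416.45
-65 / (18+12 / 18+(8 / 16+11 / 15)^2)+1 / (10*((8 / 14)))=-2212817 / 726760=-3.04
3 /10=0.30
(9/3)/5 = 3/5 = 0.60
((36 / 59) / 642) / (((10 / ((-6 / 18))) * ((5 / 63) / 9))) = -567 / 157825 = -0.00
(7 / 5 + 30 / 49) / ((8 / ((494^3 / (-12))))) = -7429126939 / 2940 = -2526913.92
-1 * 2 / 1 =-2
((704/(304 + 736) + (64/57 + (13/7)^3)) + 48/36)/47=12121429/59728305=0.20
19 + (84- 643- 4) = -544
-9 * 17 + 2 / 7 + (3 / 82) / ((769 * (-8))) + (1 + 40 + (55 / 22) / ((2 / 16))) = -323865909 / 3531248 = -91.71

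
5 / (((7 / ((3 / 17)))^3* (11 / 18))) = 2430 / 18536749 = 0.00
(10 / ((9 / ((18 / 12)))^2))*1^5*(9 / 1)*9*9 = 405 / 2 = 202.50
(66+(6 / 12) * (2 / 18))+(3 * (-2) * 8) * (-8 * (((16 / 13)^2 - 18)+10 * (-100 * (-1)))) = 1149072109 / 3042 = 377735.74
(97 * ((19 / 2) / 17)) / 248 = 1843 / 8432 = 0.22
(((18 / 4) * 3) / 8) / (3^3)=0.06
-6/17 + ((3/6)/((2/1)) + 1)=61/68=0.90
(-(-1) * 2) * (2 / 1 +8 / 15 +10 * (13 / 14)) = 2482 / 105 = 23.64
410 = 410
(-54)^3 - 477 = -157941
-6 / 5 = -1.20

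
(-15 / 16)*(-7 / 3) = 35 / 16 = 2.19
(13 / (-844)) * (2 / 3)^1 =-13 / 1266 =-0.01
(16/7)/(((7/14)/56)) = 256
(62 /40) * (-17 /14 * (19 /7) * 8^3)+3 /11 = -7048417 /2695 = -2615.37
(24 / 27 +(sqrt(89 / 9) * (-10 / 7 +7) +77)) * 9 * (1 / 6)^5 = 13 * sqrt(89) / 6048 +701 / 7776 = 0.11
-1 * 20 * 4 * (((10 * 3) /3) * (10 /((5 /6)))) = -9600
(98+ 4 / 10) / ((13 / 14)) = 6888 / 65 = 105.97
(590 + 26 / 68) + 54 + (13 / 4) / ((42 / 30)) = 646.70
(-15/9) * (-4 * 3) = 20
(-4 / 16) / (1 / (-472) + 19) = -118 / 8967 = -0.01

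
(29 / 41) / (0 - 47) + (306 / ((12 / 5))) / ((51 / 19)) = 183007 / 3854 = 47.48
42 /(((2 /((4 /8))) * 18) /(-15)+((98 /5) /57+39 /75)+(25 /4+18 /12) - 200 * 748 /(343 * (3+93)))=-9123800 /158447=-57.58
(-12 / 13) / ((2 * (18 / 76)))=-76 / 39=-1.95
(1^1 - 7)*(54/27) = -12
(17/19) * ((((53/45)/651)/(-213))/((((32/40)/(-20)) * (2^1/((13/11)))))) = 58565/521650206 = 0.00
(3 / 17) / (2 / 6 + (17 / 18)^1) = 54 / 391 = 0.14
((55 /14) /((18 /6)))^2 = 3025 /1764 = 1.71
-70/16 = -4.38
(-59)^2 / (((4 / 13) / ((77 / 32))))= 3484481 / 128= 27222.51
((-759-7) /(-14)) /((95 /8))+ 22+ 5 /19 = 17869 /665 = 26.87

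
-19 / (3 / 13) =-247 / 3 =-82.33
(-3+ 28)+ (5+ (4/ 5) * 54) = 366/ 5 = 73.20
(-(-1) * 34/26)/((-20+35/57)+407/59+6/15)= -0.11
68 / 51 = 4 / 3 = 1.33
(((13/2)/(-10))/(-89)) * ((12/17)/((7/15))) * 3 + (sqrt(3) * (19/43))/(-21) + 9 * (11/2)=1049211/21182 - 19 * sqrt(3)/903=49.50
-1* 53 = -53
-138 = -138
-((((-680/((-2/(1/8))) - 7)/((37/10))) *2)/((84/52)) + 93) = -81491/777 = -104.88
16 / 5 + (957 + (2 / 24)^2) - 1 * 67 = 643109 / 720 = 893.21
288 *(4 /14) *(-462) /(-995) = 38016 /995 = 38.21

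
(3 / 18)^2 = 1 / 36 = 0.03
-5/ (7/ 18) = -90/ 7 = -12.86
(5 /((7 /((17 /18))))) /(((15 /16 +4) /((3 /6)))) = 340 /4977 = 0.07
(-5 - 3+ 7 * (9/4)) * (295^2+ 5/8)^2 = 15025743462775/256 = 58694310401.46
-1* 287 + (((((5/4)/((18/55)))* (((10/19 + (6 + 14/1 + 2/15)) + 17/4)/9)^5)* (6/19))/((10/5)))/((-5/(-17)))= 477191175836511258988559/10368875077663749120000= 46.02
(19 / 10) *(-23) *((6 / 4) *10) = -1311 / 2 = -655.50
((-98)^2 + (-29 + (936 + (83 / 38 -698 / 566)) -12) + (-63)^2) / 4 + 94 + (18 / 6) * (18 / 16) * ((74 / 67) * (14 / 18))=10704410259 / 2882072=3714.14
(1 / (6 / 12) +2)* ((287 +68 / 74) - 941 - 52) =-2820.32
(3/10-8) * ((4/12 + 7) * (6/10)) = -847/25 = -33.88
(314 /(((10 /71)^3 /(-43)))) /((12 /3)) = -2416257161 /2000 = -1208128.58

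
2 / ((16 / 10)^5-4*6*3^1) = -3125 / 96116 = -0.03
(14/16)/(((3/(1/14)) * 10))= 1/480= 0.00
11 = 11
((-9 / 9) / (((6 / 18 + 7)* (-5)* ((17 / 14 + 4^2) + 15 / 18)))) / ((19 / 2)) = 63 / 396055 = 0.00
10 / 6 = 1.67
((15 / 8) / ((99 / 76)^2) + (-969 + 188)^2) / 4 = 1992746197 / 13068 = 152490.53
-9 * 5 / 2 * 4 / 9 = -10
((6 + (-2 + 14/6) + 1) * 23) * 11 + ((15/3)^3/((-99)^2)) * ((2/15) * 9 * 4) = 6061574/3267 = 1855.39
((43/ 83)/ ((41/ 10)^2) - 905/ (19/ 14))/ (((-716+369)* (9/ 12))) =7070698840/ 2759625417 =2.56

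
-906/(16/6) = -1359/4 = -339.75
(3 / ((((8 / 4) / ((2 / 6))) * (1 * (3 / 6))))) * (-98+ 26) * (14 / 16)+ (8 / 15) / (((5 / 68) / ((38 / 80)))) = -22333 / 375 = -59.55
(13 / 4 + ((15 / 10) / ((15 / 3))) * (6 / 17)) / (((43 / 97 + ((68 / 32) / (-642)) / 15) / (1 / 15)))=142109268 / 281441035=0.50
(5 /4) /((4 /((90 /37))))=0.76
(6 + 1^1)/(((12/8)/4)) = 56/3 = 18.67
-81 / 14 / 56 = -81 / 784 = -0.10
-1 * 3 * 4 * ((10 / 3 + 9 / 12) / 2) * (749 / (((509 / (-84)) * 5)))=605.67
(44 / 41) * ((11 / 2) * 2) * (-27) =-13068 / 41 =-318.73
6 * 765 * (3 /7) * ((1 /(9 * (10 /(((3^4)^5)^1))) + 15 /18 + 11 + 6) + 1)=533478272688 /7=76211181812.57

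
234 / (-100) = -117 / 50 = -2.34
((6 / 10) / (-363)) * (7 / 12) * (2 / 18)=-7 / 65340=-0.00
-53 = -53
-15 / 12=-5 / 4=-1.25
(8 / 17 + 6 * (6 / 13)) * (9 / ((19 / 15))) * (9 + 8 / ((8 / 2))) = 1063260 / 4199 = 253.22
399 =399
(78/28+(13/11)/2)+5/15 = 857/231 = 3.71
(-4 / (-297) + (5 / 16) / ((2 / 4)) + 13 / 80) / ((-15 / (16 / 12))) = -0.07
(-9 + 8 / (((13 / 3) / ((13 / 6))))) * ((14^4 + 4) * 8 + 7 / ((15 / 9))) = -1536821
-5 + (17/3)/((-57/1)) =-872/171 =-5.10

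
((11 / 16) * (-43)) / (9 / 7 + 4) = -3311 / 592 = -5.59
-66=-66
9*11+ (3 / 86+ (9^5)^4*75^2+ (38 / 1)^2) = 5881270665818789307616451 / 86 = 68386868207195224507168.04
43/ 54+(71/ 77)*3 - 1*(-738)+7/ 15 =15426787/ 20790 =742.03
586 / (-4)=-293 / 2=-146.50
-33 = -33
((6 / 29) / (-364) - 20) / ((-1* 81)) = 105563 / 427518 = 0.25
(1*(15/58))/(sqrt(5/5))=0.26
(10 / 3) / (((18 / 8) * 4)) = 10 / 27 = 0.37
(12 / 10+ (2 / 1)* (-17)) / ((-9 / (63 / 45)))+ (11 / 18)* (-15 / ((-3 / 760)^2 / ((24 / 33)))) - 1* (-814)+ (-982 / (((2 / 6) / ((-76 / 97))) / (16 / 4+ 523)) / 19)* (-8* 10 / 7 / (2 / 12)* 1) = -2207814216974 / 458325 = -4817136.78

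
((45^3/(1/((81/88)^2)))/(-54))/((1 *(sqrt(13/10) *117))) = -2460375 *sqrt(130)/2617472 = -10.72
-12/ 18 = -2/ 3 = -0.67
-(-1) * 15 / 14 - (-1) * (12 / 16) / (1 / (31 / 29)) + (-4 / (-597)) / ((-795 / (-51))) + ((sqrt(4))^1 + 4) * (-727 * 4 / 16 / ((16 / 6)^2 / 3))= -1883490299833 / 4110798720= -458.18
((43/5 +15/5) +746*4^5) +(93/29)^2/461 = 1480854253423/1938505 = 763915.62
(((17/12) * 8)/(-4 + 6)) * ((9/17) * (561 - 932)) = -1113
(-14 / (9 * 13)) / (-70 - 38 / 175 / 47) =0.00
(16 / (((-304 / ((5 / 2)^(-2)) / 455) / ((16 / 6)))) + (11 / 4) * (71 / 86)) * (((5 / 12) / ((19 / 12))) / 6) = -779143 / 2235312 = -0.35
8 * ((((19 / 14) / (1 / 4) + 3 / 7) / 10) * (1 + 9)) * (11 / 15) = 3608 / 105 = 34.36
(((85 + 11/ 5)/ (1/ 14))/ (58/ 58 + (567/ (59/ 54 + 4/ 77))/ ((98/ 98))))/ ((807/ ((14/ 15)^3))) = 79710280384/ 32170709503125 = 0.00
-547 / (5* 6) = -547 / 30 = -18.23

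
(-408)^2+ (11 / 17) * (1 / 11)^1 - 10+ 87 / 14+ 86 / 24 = 237710387 / 1428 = 166463.86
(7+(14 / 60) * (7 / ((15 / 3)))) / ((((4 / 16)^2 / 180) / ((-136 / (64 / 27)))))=-6053292 / 5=-1210658.40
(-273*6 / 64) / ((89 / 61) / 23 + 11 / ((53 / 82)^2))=-1075900371 / 1109562592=-0.97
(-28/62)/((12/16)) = -56/93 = -0.60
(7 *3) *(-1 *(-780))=16380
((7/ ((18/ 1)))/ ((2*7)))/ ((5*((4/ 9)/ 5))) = 1/ 16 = 0.06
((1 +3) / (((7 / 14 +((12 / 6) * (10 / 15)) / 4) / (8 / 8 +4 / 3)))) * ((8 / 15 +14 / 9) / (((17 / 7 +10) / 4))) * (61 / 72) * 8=8990912 / 176175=51.03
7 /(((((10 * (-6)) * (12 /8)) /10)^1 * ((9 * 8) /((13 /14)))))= -13 /1296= -0.01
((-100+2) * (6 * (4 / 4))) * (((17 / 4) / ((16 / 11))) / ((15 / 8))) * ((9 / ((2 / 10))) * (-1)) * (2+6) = 329868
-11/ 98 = -0.11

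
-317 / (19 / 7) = -2219 / 19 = -116.79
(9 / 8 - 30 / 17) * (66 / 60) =-957 / 1360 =-0.70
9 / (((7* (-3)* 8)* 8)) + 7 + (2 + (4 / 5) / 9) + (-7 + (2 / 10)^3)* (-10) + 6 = 8568221 / 100800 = 85.00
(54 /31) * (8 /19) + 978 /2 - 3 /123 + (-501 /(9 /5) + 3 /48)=245089039 /1159152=211.44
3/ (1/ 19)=57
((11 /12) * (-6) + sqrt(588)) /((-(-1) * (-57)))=-0.33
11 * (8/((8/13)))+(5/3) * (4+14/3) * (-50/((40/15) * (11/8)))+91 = 1222/33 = 37.03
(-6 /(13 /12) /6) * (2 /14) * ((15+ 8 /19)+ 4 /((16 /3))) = -3687 /1729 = -2.13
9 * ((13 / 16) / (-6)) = -39 / 32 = -1.22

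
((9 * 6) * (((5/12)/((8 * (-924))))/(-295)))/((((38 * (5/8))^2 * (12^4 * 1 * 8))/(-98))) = -7/647762227200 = -0.00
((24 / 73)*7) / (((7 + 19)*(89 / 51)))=4284 / 84461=0.05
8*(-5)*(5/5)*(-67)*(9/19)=24120/19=1269.47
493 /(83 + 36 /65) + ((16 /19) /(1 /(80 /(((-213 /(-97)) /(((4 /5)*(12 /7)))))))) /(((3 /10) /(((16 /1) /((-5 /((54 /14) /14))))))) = -295895966153 /2512961717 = -117.75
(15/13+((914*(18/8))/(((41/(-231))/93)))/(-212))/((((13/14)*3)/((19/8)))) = 50936131057/11751584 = 4334.41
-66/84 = -11/14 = -0.79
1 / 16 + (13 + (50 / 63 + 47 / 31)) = 480353 / 31248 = 15.37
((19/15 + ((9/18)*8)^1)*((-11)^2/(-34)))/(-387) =0.05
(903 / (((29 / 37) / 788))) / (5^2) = 26327868 / 725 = 36314.30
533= 533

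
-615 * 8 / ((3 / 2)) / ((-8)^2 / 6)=-615 / 2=-307.50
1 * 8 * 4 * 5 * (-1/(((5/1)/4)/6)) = -768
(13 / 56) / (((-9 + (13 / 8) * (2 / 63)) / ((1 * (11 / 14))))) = -117 / 5740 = -0.02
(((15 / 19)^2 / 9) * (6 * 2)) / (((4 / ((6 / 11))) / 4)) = 1800 / 3971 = 0.45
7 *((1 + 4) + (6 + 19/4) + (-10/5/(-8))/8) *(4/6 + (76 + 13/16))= 13146665/1536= 8559.03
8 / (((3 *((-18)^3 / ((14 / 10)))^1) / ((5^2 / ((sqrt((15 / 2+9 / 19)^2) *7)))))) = -190 / 662661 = -0.00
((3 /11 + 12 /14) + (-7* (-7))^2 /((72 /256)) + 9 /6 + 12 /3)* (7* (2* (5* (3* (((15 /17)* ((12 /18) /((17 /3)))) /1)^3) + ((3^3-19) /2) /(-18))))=-528479611811746 /21506573979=-24572.93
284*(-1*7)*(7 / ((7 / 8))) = -15904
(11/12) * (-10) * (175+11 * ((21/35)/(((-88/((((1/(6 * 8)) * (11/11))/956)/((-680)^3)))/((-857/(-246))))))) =-91102531559424009427/56791188504576000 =-1604.17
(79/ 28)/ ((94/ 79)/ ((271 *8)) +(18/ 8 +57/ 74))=0.93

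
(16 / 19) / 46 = 8 / 437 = 0.02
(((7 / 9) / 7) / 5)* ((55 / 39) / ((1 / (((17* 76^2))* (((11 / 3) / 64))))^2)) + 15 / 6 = 50129271899 / 50544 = 991794.71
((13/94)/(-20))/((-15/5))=0.00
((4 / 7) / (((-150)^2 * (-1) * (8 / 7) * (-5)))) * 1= 1 / 225000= 0.00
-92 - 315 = -407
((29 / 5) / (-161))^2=841 / 648025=0.00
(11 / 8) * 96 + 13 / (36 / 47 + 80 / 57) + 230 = 2138771 / 5812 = 367.99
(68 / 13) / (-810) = -34 / 5265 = -0.01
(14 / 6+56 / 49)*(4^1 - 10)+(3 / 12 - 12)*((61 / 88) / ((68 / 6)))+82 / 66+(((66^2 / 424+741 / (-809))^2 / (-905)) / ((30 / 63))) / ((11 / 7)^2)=-18781251540323818555 / 919942996973808192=-20.42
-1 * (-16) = 16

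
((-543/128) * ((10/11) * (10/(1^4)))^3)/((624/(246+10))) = -22625000/17303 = -1307.58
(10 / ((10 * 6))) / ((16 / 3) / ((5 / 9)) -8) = 5 / 48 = 0.10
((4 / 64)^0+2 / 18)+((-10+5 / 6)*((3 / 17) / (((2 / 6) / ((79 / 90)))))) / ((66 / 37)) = -521 / 408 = -1.28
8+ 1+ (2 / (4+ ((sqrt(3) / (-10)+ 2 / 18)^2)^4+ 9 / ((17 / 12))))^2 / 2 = 14638632178516950351904218965765164063309583817600000000000000000 *sqrt(3) / 329468998405274918450474929404051415763606144024208137443814115758617921+ 2971368722465596033907788159914625199698679434974102696214327041827561289 / 329468998405274918450474929404051415763606144024208137443814115758617921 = 9.02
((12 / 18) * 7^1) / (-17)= -14 / 51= -0.27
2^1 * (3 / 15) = 2 / 5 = 0.40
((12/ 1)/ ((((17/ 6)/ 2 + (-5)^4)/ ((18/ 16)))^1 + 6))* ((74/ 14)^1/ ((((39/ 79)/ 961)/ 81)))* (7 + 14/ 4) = 18429868683/ 98774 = 186586.23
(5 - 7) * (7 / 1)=-14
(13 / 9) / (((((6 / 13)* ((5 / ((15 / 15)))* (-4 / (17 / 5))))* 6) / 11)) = -31603 / 32400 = -0.98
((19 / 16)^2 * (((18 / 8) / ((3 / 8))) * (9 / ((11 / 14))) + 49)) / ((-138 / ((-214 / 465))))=10004393 / 18070272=0.55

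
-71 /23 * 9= -639 /23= -27.78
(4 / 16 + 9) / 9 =37 / 36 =1.03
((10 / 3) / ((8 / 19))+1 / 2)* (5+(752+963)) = 43430 / 3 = 14476.67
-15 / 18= -5 / 6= -0.83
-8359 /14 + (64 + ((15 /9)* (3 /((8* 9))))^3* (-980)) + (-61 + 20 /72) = -388070887 /653184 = -594.12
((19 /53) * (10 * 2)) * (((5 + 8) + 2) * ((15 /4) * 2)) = 42750 /53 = 806.60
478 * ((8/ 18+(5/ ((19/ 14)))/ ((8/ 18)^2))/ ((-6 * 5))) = -6243397/ 20520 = -304.26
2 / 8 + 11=45 / 4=11.25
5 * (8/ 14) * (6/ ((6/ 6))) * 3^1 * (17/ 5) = 1224/ 7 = 174.86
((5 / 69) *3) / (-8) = -5 / 184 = -0.03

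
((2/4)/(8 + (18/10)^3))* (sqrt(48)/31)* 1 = 250* sqrt(3)/53599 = 0.01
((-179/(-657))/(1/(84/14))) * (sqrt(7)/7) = 358 * sqrt(7)/1533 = 0.62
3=3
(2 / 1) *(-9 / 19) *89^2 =-142578 / 19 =-7504.11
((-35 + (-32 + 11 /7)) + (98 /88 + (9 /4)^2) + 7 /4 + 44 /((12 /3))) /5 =-57291 /6160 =-9.30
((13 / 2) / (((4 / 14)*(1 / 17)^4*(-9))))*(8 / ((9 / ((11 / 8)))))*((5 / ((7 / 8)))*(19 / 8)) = -1134632785 / 324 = -3501953.04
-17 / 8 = -2.12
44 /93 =0.47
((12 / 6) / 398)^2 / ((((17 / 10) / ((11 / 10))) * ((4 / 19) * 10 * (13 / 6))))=627 / 175036420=0.00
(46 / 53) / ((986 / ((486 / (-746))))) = -0.00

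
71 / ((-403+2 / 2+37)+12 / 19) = -1349 / 6923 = -0.19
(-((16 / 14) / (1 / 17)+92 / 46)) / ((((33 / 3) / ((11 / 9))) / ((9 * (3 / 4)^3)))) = -9.04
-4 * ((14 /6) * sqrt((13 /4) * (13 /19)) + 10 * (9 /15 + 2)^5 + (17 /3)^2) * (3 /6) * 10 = -27455596 /1125- 910 * sqrt(19) /57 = -24474.56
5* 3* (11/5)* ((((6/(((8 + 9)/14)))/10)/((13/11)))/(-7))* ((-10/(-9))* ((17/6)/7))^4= -148618250/1843096437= -0.08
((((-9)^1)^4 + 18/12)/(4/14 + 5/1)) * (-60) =-2756250/37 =-74493.24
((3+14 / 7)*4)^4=160000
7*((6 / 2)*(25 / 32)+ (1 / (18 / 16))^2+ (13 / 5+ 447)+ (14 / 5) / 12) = 8218637 / 2592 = 3170.77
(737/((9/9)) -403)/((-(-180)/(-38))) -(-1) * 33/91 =-287258/4095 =-70.15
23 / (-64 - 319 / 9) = -207 / 895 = -0.23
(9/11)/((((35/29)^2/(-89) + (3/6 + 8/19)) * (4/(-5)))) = -12799179/11321926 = -1.13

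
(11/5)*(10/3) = 7.33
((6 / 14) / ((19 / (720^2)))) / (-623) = -1555200 / 82859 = -18.77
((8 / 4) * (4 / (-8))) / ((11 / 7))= -7 / 11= -0.64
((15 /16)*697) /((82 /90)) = 11475 /16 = 717.19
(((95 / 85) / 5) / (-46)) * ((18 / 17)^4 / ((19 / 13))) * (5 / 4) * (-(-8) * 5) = -6823440 / 32656711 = -0.21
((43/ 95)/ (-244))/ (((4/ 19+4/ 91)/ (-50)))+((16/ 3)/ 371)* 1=4526945/ 11949168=0.38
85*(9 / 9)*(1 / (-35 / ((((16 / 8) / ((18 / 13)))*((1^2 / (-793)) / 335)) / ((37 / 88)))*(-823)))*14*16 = -47872 / 5600395665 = -0.00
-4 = -4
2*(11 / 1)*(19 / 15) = 418 / 15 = 27.87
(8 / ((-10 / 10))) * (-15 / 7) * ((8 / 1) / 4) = 240 / 7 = 34.29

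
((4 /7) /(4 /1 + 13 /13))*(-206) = -824 /35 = -23.54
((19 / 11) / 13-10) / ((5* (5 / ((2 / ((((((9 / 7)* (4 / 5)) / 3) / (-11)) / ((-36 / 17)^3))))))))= -4517856 / 18785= -240.50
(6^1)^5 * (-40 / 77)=-311040 / 77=-4039.48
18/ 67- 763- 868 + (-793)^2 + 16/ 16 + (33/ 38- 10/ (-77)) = 122961515573/ 196042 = 627220.27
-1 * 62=-62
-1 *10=-10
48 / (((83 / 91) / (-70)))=-305760 / 83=-3683.86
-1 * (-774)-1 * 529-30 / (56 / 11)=6695 / 28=239.11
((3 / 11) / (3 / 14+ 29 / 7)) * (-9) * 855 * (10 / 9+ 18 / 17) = -11922120 / 11407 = -1045.16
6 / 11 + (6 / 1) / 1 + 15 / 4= 453 / 44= 10.30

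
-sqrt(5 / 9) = -sqrt(5) / 3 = -0.75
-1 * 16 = -16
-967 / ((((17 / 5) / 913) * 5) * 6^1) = -882871 / 102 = -8655.60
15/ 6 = 5/ 2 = 2.50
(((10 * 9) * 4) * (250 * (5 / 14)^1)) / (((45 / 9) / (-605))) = -27225000 / 7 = -3889285.71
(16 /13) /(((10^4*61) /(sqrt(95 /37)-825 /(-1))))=sqrt(3515) /18338125 + 33 /19825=0.00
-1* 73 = -73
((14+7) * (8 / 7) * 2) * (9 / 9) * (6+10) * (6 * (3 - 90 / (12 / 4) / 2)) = -55296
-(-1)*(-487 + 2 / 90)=-21914 / 45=-486.98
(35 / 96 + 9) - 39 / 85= 8.91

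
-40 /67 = -0.60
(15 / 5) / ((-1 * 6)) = -1 / 2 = -0.50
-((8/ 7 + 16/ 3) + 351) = -7507/ 21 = -357.48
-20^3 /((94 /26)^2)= -1352000 /2209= -612.04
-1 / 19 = -0.05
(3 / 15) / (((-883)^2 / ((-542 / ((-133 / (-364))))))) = -28184 / 74070455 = -0.00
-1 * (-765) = 765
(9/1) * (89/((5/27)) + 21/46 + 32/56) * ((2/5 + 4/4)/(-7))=-6978789/8050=-866.93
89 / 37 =2.41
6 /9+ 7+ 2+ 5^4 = 1904 /3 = 634.67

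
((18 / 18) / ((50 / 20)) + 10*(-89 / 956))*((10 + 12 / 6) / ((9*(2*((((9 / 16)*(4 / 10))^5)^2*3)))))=-98566144000000000 / 277780490613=-354834.65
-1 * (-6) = 6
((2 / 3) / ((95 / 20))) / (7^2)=8 / 2793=0.00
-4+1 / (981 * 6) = -23543 / 5886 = -4.00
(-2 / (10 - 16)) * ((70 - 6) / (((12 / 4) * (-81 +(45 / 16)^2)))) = -16384 / 168399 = -0.10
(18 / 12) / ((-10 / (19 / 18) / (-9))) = 57 / 40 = 1.42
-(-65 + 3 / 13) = 842 / 13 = 64.77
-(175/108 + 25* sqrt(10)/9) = -25* sqrt(10)/9-175/108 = -10.40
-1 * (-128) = 128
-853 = -853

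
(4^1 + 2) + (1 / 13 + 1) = 92 / 13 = 7.08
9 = 9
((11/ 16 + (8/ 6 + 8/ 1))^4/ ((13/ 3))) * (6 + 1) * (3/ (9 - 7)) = 28822722019/ 1179648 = 24433.32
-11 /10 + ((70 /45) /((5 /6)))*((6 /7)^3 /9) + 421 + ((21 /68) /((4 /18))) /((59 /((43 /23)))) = 3798755211 /9043048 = 420.07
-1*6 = -6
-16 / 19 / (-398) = 8 / 3781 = 0.00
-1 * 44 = -44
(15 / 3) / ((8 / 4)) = 5 / 2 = 2.50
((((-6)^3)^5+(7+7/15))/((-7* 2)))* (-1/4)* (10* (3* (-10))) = 17631936921320/7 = 2518848131617.14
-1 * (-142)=142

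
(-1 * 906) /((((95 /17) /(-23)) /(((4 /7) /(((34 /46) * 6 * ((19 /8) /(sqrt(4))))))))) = 5112256 /12635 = 404.61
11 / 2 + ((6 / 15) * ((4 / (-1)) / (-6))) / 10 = 829 / 150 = 5.53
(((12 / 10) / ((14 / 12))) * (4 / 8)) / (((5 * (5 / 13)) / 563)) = 131742 / 875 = 150.56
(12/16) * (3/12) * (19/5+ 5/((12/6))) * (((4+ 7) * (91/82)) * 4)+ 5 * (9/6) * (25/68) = 3369963/55760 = 60.44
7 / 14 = 1 / 2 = 0.50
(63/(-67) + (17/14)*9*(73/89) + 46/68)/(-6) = -3086767/2128791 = -1.45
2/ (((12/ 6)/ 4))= 4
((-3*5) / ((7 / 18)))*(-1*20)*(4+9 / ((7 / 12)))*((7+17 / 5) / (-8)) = -954720 / 49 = -19484.08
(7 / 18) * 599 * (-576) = -134176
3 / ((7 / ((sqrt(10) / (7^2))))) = 3 * sqrt(10) / 343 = 0.03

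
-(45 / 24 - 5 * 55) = 2185 / 8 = 273.12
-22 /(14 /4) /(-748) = 1 /119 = 0.01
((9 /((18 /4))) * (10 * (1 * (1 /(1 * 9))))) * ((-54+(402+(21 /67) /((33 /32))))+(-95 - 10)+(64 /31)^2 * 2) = 396353820 /708257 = 559.62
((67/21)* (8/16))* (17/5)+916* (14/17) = 2712403/3570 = 759.78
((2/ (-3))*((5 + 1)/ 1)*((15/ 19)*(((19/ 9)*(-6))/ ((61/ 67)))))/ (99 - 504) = -536/ 4941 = -0.11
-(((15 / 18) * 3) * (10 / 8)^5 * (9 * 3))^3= -8741007.92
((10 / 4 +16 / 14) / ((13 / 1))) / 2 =51 / 364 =0.14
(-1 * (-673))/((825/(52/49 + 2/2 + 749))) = 24767746/40425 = 612.68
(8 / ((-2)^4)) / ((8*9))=1 / 144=0.01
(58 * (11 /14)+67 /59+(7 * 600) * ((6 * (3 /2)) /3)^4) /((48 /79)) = 559989.37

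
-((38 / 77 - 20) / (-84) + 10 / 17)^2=-2034641449 / 3022580484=-0.67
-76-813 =-889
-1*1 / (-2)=0.50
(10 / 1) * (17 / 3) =170 / 3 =56.67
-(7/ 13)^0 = -1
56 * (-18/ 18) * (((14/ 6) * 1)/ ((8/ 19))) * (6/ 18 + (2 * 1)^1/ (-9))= -931/ 27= -34.48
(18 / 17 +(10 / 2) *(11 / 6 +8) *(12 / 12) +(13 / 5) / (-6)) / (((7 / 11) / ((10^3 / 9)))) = 27933400 / 3213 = 8693.87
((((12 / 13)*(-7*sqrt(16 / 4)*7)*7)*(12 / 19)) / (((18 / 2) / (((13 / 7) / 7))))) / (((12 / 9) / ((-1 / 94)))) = 84 / 893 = 0.09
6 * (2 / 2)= 6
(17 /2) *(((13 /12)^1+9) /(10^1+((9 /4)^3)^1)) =16456 /4107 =4.01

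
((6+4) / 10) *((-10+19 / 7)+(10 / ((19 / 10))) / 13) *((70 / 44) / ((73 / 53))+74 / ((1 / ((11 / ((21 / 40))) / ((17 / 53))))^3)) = -17930829659809164786955 / 126341253820782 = -141923790.67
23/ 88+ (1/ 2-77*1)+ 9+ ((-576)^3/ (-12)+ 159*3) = 1401457883/ 88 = 15925657.76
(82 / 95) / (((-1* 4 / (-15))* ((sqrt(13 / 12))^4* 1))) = 2.76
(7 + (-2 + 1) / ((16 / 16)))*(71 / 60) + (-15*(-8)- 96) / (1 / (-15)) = -3529 / 10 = -352.90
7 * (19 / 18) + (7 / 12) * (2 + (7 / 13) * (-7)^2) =11207 / 468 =23.95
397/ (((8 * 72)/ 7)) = 4.82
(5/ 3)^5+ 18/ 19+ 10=109919/ 4617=23.81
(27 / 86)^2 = 0.10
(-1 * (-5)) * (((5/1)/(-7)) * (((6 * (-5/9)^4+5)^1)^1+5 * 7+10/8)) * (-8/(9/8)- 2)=1360.86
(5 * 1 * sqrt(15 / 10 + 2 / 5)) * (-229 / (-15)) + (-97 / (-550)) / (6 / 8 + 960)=194 / 1056825 + 229 * sqrt(190) / 30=105.22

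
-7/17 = -0.41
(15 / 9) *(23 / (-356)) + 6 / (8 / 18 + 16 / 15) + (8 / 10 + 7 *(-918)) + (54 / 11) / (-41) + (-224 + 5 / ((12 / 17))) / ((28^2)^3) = -126691790855867599949 / 19729446810501120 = -6421.46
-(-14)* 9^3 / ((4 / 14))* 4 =142884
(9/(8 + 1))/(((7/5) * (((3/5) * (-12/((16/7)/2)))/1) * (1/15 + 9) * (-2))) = 125/19992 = 0.01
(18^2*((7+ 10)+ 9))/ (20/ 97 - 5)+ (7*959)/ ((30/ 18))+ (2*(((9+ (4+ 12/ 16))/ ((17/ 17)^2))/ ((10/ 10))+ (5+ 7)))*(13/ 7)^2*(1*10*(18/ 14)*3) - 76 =480913954/ 53165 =9045.69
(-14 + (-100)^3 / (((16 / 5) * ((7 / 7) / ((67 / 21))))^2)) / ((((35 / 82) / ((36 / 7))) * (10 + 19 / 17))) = -2444435207474 / 2268945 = -1077344.41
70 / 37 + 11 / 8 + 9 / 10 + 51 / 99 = 228671 / 48840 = 4.68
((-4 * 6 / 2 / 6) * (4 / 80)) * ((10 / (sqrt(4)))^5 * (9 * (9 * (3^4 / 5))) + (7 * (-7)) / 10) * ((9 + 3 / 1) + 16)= -287043407 / 25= -11481736.28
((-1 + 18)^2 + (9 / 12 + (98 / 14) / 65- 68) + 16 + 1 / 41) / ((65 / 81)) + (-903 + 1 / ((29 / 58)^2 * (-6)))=-1262246911 / 2078700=-607.23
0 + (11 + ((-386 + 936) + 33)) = 594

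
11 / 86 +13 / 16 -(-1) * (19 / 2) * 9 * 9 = 530063 / 688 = 770.44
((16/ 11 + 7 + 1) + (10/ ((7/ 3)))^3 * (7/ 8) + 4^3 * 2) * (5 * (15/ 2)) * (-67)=-558845325/ 1078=-518409.39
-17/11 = -1.55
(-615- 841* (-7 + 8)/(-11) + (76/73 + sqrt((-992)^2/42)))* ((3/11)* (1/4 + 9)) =-11977344/8833 + 4588* sqrt(42)/77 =-969.83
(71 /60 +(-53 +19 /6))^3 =-921167317 /8000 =-115145.91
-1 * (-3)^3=27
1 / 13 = 0.08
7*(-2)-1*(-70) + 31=87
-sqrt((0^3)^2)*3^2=0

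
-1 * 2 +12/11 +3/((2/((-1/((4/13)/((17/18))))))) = -2911/528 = -5.51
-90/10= -9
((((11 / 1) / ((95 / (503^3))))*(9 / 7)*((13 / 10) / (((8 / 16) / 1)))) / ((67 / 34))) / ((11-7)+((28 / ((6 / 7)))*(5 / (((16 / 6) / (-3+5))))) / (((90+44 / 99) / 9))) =9066002190750648 / 5871680675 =1544021.67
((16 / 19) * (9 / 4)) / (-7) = -36 / 133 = -0.27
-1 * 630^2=-396900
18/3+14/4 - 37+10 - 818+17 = -1637/2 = -818.50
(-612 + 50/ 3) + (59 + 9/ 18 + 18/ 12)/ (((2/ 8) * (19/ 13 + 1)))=-496.21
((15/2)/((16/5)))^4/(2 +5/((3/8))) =94921875/48234496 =1.97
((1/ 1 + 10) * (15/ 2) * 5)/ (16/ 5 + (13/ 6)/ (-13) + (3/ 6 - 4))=-883.93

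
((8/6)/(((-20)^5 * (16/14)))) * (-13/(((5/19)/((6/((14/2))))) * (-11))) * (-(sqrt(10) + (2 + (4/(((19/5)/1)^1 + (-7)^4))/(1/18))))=83733/29392000000 + 247 * sqrt(10)/176000000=0.00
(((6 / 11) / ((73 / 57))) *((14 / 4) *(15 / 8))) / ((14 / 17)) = 43605 / 12848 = 3.39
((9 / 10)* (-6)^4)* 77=449064 / 5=89812.80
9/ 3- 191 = -188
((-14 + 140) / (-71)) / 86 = -63 / 3053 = -0.02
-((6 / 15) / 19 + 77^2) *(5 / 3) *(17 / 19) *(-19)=9575369 / 57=167988.93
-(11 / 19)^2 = -121 / 361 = -0.34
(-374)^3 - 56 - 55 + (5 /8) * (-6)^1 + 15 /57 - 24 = -3975845949 /76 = -52313762.49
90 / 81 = 1.11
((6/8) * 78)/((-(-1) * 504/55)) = 715/112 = 6.38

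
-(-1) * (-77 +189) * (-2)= -224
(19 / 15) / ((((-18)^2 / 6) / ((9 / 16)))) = 19 / 1440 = 0.01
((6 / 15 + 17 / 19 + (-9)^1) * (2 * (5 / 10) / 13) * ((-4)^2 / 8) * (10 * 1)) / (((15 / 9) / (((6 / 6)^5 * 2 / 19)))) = -17568 / 23465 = -0.75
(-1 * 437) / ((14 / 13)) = -5681 / 14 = -405.79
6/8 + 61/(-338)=385/676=0.57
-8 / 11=-0.73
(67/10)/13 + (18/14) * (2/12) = 0.73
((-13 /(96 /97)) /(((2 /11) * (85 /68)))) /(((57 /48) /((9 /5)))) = -41613 /475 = -87.61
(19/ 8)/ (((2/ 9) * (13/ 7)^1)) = 1197/ 208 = 5.75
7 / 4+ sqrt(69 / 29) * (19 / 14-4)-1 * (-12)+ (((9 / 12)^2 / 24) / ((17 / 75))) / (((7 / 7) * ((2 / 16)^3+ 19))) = 1011135 / 73508-37 * sqrt(2001) / 406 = 9.68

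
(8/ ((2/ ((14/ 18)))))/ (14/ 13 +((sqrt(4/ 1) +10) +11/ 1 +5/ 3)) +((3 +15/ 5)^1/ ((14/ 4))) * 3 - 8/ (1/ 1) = -14423/ 5271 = -2.74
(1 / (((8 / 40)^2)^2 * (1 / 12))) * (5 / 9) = 12500 / 3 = 4166.67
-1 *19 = -19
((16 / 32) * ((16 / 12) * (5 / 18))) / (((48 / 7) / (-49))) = -1715 / 1296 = -1.32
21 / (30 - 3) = 7 / 9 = 0.78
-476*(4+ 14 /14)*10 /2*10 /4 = -29750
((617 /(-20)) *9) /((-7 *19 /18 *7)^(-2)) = -742766.02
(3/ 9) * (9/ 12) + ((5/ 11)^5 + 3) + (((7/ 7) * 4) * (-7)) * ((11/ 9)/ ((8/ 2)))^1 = -30648241/ 5797836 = -5.29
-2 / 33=-0.06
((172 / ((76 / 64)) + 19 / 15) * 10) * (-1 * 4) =-5844.35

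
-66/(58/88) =-100.14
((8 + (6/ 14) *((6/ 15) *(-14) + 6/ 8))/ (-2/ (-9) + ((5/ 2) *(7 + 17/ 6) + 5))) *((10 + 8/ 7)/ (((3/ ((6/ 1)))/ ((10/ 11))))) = 2327832/ 578347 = 4.02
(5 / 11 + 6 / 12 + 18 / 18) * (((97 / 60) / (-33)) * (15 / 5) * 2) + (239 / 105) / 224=-535371 / 948640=-0.56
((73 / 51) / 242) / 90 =73 / 1110780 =0.00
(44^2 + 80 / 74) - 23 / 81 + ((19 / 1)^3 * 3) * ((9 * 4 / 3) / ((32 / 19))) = 3561584981 / 23976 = 148547.92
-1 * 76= -76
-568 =-568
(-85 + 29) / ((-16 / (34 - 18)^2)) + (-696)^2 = 485312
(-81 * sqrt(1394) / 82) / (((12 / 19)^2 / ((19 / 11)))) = -61731 * sqrt(1394) / 14432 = -159.70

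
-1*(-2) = 2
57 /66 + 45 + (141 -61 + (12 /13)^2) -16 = 411641 /3718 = 110.72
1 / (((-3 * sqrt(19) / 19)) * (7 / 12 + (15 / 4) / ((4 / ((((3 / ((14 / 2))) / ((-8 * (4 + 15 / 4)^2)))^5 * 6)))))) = -55101970477145289628 * sqrt(19) / 96428448335003731969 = -2.49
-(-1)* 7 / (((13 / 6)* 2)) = 21 / 13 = 1.62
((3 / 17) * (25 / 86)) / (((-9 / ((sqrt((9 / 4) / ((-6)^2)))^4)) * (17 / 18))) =-75 / 3181312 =-0.00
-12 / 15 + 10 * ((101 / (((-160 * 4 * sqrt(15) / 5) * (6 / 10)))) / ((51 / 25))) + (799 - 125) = 3366 / 5 - 12625 * sqrt(15) / 29376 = 671.54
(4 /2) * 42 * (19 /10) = 159.60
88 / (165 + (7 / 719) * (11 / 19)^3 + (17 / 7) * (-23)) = 3037878536 / 3767823663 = 0.81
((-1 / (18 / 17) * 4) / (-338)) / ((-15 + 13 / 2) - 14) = -34 / 68445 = -0.00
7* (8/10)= 28/5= 5.60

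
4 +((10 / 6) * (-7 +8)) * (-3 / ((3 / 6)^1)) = -6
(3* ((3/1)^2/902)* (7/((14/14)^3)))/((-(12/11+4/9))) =-1701/12464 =-0.14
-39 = -39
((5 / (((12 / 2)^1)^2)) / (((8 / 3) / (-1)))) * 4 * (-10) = 25 / 12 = 2.08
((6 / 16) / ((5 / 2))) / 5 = 3 / 100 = 0.03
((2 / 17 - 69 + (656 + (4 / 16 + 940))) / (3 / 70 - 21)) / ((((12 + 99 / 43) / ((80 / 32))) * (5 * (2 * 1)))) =-31262161 / 24539976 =-1.27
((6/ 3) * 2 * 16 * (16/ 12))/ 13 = 256/ 39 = 6.56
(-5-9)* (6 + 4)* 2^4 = -2240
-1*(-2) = 2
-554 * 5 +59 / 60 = -166141 / 60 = -2769.02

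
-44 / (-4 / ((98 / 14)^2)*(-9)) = -539 / 9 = -59.89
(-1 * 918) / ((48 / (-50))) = 3825 / 4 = 956.25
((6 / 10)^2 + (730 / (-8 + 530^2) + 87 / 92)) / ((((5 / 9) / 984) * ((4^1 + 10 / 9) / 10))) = 4210352222994 / 928699175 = 4533.60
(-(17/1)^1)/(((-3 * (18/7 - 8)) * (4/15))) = -595/152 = -3.91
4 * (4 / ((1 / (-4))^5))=-16384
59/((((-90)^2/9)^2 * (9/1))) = 59/7290000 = 0.00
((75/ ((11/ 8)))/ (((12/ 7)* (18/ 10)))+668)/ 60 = 33941/ 2970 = 11.43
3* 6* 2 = 36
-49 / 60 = -0.82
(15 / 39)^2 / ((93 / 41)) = 1025 / 15717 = 0.07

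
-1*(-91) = 91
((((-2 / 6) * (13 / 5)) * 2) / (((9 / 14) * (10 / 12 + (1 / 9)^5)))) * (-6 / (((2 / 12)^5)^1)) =74282697216 / 492085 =150955.01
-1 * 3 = -3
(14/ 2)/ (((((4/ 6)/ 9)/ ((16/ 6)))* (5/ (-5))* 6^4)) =-7/ 36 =-0.19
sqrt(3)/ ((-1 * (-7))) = sqrt(3)/ 7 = 0.25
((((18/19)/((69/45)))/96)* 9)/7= 405/48944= 0.01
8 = 8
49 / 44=1.11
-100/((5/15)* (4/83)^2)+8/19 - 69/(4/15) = -4918229/38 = -129427.08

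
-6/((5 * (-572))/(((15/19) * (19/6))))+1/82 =409/23452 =0.02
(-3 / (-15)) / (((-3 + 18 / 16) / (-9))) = 24 / 25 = 0.96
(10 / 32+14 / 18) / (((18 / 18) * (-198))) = -0.01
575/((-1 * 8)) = -575/8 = -71.88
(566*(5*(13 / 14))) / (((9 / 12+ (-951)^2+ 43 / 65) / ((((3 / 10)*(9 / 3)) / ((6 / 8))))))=5739240 / 1646012389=0.00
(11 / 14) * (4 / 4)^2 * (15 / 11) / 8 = 15 / 112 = 0.13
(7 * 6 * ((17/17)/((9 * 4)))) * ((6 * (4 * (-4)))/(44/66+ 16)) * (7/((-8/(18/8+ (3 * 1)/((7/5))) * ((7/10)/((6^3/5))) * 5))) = 39852/125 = 318.82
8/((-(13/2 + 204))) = -0.04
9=9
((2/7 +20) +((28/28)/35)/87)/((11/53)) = 3273863/33495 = 97.74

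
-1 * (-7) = 7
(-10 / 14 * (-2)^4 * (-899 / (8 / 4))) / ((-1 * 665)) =-7192 / 931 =-7.73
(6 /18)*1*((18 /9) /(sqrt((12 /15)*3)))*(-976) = -976*sqrt(15) /9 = -420.00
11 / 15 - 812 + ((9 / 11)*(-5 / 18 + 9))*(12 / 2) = -126794 / 165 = -768.45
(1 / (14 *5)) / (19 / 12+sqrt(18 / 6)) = -114 / 2485+72 *sqrt(3) / 2485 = 0.00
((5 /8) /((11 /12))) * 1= 15 /22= 0.68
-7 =-7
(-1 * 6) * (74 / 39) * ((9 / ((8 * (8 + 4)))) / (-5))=111 / 520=0.21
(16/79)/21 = 16/1659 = 0.01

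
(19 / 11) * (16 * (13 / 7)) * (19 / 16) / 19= 247 / 77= 3.21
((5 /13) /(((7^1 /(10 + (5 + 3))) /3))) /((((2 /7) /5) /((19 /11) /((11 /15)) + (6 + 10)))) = 1499175 /1573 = 953.07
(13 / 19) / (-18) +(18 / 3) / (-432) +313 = 428113 / 1368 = 312.95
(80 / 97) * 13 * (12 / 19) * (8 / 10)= 9984 / 1843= 5.42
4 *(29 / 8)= 29 / 2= 14.50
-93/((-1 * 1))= 93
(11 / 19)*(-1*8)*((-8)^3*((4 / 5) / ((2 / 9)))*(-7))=-5677056 / 95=-59758.48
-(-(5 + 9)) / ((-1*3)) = -14 / 3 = -4.67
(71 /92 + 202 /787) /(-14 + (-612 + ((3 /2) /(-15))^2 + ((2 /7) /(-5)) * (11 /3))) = -39092025 /23803158919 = -0.00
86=86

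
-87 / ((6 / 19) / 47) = -25897 / 2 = -12948.50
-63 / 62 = -1.02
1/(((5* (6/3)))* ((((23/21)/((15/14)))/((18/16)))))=81/736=0.11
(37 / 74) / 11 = 1 / 22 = 0.05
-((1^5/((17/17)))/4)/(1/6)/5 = -3/10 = -0.30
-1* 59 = -59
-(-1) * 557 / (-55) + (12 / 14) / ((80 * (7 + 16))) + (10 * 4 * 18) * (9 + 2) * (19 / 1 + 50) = 546469.87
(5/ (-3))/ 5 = -1/ 3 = -0.33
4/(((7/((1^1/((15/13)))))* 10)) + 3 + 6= 4751/525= 9.05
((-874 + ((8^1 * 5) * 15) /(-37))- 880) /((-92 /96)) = 1571952 /851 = 1847.18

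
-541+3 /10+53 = -4877 /10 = -487.70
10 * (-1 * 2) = -20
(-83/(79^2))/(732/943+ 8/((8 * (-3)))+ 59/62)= -14558034/1526529877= -0.01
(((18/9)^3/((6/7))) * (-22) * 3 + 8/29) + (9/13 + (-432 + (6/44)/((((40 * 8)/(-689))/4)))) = -695505819/663520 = -1048.21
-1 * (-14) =14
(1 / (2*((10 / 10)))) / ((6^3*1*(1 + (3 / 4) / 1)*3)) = 1 / 2268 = 0.00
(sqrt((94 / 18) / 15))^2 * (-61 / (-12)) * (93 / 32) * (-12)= -88877 / 1440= -61.72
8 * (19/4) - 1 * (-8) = 46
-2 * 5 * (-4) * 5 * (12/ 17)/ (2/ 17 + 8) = 400/ 23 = 17.39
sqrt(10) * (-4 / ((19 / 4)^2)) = -64 * sqrt(10) / 361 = -0.56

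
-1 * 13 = -13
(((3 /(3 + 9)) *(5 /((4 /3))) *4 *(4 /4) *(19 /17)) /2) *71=20235 /136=148.79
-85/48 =-1.77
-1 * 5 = -5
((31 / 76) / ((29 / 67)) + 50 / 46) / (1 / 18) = 925839 / 25346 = 36.53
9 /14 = 0.64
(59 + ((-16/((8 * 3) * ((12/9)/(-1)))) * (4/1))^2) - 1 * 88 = -25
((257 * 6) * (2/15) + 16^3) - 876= 17128/5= 3425.60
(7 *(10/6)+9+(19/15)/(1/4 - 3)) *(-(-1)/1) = 3334/165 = 20.21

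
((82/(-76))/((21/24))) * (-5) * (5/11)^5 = 2562500/21419783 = 0.12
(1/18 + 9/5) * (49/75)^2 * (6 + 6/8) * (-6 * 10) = -400967/1250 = -320.77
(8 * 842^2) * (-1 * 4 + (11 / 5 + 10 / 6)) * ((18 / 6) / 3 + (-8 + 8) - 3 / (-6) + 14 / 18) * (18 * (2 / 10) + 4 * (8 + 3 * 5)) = -111154211776 / 675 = -164672906.33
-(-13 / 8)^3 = 2197 / 512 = 4.29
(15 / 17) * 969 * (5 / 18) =475 / 2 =237.50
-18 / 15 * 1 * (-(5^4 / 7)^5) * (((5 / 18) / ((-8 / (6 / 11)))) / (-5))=19073486328125 / 739508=25792129.81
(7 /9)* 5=3.89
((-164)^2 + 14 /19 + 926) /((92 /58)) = 333268 /19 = 17540.42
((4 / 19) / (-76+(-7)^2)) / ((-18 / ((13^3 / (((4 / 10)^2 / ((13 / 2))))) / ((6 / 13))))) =9282325 / 110808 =83.77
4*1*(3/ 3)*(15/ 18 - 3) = -8.67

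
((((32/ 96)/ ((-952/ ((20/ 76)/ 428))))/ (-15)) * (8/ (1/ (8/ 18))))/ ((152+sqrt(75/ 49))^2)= 7925197/ 3587403981841457481 - 3920 * sqrt(3)/ 188810735886392499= 0.00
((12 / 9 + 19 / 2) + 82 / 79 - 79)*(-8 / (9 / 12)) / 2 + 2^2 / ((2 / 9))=267350 / 711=376.02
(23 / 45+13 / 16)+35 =26153 / 720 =36.32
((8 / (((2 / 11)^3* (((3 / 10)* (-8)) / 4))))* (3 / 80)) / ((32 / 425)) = -565675 / 512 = -1104.83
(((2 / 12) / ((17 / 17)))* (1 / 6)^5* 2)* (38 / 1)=19 / 11664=0.00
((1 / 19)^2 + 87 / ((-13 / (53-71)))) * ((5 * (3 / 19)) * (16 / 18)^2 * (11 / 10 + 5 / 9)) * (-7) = -18868754464 / 21667581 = -870.83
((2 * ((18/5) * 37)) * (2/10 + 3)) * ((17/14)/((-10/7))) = -90576/125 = -724.61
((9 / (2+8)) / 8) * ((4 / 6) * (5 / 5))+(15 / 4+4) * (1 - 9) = -2477 / 40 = -61.92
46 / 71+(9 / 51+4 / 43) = 47613 / 51901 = 0.92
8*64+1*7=519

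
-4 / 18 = -2 / 9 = -0.22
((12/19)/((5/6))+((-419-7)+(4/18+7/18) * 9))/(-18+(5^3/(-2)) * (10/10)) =5.21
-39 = -39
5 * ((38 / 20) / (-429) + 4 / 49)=16229 / 42042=0.39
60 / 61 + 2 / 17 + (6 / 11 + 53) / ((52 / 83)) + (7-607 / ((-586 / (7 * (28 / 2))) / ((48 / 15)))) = 418.41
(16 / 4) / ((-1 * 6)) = -2 / 3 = -0.67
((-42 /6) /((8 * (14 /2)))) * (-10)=1.25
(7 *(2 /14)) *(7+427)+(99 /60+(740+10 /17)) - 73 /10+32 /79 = 31408561 /26860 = 1169.34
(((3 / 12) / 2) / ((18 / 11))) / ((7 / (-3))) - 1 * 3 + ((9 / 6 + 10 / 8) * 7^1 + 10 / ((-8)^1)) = 14.97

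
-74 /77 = -0.96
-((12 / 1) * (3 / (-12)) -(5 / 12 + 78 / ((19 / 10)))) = 10139 / 228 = 44.47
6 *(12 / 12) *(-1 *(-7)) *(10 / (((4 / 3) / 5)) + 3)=1701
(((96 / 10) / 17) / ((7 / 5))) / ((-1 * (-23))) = 48 / 2737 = 0.02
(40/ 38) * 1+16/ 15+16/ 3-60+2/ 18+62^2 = 3241787/ 855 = 3791.56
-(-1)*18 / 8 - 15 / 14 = 33 / 28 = 1.18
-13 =-13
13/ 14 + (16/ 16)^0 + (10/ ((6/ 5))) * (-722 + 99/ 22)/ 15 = -24991/ 63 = -396.68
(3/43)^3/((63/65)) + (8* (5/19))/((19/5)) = 111380195/200914189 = 0.55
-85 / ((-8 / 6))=255 / 4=63.75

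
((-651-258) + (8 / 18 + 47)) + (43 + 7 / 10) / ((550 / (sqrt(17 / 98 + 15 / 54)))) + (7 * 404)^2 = 437 * sqrt(199) / 115500 + 71970502 / 9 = 7996722.50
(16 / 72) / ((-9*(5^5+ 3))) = -1 / 126684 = -0.00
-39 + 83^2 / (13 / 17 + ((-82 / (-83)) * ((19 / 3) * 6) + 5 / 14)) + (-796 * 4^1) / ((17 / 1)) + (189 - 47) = 1218969225 / 12984073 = 93.88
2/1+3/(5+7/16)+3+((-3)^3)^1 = -622/29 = -21.45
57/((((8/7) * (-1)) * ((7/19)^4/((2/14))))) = -7428297/19208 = -386.73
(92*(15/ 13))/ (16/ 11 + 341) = 15180/ 48971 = 0.31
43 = 43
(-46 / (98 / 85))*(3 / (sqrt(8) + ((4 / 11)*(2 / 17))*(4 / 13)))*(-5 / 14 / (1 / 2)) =-285156300 / 2027004119 + 173303741325*sqrt(2) / 8108016476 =30.09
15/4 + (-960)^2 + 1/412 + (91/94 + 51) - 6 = 4461706297/4841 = 921649.72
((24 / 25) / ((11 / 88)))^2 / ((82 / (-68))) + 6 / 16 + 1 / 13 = -129146729 / 2665000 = -48.46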